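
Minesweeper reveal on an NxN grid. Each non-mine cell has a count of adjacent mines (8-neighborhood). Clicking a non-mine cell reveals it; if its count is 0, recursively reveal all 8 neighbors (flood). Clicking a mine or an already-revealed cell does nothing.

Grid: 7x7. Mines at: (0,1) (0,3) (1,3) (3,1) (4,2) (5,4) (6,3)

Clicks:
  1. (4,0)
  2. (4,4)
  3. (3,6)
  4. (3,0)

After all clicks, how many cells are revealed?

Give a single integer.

Click 1 (4,0) count=1: revealed 1 new [(4,0)] -> total=1
Click 2 (4,4) count=1: revealed 1 new [(4,4)] -> total=2
Click 3 (3,6) count=0: revealed 21 new [(0,4) (0,5) (0,6) (1,4) (1,5) (1,6) (2,3) (2,4) (2,5) (2,6) (3,3) (3,4) (3,5) (3,6) (4,3) (4,5) (4,6) (5,5) (5,6) (6,5) (6,6)] -> total=23
Click 4 (3,0) count=1: revealed 1 new [(3,0)] -> total=24

Answer: 24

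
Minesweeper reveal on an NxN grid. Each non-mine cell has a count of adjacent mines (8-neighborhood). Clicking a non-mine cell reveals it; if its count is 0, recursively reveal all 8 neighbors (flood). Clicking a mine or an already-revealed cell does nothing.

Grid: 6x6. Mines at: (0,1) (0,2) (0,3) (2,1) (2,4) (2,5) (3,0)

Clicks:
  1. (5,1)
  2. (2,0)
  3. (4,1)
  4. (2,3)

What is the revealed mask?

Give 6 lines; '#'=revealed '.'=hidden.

Click 1 (5,1) count=0: revealed 17 new [(3,1) (3,2) (3,3) (3,4) (3,5) (4,0) (4,1) (4,2) (4,3) (4,4) (4,5) (5,0) (5,1) (5,2) (5,3) (5,4) (5,5)] -> total=17
Click 2 (2,0) count=2: revealed 1 new [(2,0)] -> total=18
Click 3 (4,1) count=1: revealed 0 new [(none)] -> total=18
Click 4 (2,3) count=1: revealed 1 new [(2,3)] -> total=19

Answer: ......
......
#..#..
.#####
######
######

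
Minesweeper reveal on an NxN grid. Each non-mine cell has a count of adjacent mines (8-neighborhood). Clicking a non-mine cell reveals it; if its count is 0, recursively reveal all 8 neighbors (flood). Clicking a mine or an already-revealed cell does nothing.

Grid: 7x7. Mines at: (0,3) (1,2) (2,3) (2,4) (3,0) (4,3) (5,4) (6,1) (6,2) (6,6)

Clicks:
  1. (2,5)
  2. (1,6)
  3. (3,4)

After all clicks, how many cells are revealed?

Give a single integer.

Answer: 15

Derivation:
Click 1 (2,5) count=1: revealed 1 new [(2,5)] -> total=1
Click 2 (1,6) count=0: revealed 13 new [(0,4) (0,5) (0,6) (1,4) (1,5) (1,6) (2,6) (3,5) (3,6) (4,5) (4,6) (5,5) (5,6)] -> total=14
Click 3 (3,4) count=3: revealed 1 new [(3,4)] -> total=15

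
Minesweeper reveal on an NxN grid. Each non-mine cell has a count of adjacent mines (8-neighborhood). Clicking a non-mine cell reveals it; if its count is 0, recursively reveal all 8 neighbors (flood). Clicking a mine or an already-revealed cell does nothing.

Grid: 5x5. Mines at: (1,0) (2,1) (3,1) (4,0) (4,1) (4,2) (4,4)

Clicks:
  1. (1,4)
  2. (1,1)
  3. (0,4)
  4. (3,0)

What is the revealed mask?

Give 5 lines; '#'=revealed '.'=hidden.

Answer: .####
.####
..###
#.###
.....

Derivation:
Click 1 (1,4) count=0: revealed 14 new [(0,1) (0,2) (0,3) (0,4) (1,1) (1,2) (1,3) (1,4) (2,2) (2,3) (2,4) (3,2) (3,3) (3,4)] -> total=14
Click 2 (1,1) count=2: revealed 0 new [(none)] -> total=14
Click 3 (0,4) count=0: revealed 0 new [(none)] -> total=14
Click 4 (3,0) count=4: revealed 1 new [(3,0)] -> total=15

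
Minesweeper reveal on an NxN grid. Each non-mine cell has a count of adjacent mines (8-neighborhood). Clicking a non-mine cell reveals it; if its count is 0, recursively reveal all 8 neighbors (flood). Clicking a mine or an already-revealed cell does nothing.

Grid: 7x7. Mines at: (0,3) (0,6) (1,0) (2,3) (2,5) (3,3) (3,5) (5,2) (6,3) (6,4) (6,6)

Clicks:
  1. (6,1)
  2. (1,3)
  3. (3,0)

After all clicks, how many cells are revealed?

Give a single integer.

Answer: 14

Derivation:
Click 1 (6,1) count=1: revealed 1 new [(6,1)] -> total=1
Click 2 (1,3) count=2: revealed 1 new [(1,3)] -> total=2
Click 3 (3,0) count=0: revealed 12 new [(2,0) (2,1) (2,2) (3,0) (3,1) (3,2) (4,0) (4,1) (4,2) (5,0) (5,1) (6,0)] -> total=14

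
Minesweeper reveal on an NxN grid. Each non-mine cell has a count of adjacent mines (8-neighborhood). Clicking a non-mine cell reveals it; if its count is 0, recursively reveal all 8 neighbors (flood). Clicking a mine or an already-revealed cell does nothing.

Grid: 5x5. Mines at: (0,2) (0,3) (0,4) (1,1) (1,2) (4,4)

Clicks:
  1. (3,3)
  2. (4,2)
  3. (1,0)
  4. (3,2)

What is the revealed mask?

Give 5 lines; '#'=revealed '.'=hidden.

Click 1 (3,3) count=1: revealed 1 new [(3,3)] -> total=1
Click 2 (4,2) count=0: revealed 11 new [(2,0) (2,1) (2,2) (2,3) (3,0) (3,1) (3,2) (4,0) (4,1) (4,2) (4,3)] -> total=12
Click 3 (1,0) count=1: revealed 1 new [(1,0)] -> total=13
Click 4 (3,2) count=0: revealed 0 new [(none)] -> total=13

Answer: .....
#....
####.
####.
####.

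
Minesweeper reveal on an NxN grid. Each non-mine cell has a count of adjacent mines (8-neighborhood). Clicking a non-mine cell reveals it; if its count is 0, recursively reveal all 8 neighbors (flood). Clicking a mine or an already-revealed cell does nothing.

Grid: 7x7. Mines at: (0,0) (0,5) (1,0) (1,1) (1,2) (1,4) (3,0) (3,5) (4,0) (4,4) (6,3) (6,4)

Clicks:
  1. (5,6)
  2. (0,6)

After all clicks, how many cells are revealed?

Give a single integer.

Click 1 (5,6) count=0: revealed 6 new [(4,5) (4,6) (5,5) (5,6) (6,5) (6,6)] -> total=6
Click 2 (0,6) count=1: revealed 1 new [(0,6)] -> total=7

Answer: 7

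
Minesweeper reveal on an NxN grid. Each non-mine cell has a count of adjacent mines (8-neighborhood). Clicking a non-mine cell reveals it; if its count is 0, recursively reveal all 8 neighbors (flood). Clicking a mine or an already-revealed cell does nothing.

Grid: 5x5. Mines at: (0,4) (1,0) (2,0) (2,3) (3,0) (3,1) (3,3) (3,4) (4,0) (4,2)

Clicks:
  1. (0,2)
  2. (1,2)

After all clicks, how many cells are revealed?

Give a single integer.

Click 1 (0,2) count=0: revealed 6 new [(0,1) (0,2) (0,3) (1,1) (1,2) (1,3)] -> total=6
Click 2 (1,2) count=1: revealed 0 new [(none)] -> total=6

Answer: 6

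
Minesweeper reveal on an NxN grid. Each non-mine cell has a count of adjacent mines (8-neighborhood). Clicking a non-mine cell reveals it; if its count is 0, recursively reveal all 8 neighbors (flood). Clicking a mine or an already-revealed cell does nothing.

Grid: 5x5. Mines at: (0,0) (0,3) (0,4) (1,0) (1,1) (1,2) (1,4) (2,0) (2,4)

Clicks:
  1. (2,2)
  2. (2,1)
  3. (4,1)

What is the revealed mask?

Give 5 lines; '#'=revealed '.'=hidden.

Answer: .....
.....
.###.
#####
#####

Derivation:
Click 1 (2,2) count=2: revealed 1 new [(2,2)] -> total=1
Click 2 (2,1) count=4: revealed 1 new [(2,1)] -> total=2
Click 3 (4,1) count=0: revealed 11 new [(2,3) (3,0) (3,1) (3,2) (3,3) (3,4) (4,0) (4,1) (4,2) (4,3) (4,4)] -> total=13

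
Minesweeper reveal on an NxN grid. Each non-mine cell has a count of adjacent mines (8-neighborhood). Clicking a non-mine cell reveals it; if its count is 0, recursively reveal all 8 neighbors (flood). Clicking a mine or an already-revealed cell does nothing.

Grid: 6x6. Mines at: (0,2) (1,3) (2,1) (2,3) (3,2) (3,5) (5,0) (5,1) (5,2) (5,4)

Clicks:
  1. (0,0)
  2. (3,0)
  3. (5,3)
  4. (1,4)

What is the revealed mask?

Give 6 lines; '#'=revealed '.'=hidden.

Answer: ##....
##..#.
......
#.....
......
...#..

Derivation:
Click 1 (0,0) count=0: revealed 4 new [(0,0) (0,1) (1,0) (1,1)] -> total=4
Click 2 (3,0) count=1: revealed 1 new [(3,0)] -> total=5
Click 3 (5,3) count=2: revealed 1 new [(5,3)] -> total=6
Click 4 (1,4) count=2: revealed 1 new [(1,4)] -> total=7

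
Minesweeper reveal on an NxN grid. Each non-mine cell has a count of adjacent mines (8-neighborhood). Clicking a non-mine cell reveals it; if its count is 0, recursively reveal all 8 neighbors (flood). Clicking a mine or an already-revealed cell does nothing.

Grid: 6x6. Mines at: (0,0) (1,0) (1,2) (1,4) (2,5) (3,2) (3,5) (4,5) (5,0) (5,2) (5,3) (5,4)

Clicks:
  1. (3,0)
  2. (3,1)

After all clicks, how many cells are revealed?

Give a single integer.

Click 1 (3,0) count=0: revealed 6 new [(2,0) (2,1) (3,0) (3,1) (4,0) (4,1)] -> total=6
Click 2 (3,1) count=1: revealed 0 new [(none)] -> total=6

Answer: 6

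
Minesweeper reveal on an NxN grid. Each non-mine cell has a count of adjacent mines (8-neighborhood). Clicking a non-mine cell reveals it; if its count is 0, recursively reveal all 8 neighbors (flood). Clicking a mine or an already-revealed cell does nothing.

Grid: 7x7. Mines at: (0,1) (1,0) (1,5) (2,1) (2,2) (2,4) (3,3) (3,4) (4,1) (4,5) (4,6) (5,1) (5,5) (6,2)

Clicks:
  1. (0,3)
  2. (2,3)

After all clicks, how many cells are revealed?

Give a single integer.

Click 1 (0,3) count=0: revealed 6 new [(0,2) (0,3) (0,4) (1,2) (1,3) (1,4)] -> total=6
Click 2 (2,3) count=4: revealed 1 new [(2,3)] -> total=7

Answer: 7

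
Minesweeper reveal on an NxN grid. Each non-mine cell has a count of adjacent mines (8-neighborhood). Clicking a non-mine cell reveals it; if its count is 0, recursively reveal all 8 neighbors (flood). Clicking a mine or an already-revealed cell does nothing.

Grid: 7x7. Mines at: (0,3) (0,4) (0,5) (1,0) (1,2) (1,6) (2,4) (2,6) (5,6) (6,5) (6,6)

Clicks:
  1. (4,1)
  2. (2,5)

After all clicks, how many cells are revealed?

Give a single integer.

Click 1 (4,1) count=0: revealed 27 new [(2,0) (2,1) (2,2) (2,3) (3,0) (3,1) (3,2) (3,3) (3,4) (3,5) (4,0) (4,1) (4,2) (4,3) (4,4) (4,5) (5,0) (5,1) (5,2) (5,3) (5,4) (5,5) (6,0) (6,1) (6,2) (6,3) (6,4)] -> total=27
Click 2 (2,5) count=3: revealed 1 new [(2,5)] -> total=28

Answer: 28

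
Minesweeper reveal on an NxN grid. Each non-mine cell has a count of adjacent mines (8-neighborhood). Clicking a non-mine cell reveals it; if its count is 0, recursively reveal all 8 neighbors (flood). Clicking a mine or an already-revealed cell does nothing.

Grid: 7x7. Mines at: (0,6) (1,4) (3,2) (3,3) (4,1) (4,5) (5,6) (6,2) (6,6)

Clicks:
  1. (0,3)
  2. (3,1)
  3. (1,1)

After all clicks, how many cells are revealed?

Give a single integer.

Click 1 (0,3) count=1: revealed 1 new [(0,3)] -> total=1
Click 2 (3,1) count=2: revealed 1 new [(3,1)] -> total=2
Click 3 (1,1) count=0: revealed 12 new [(0,0) (0,1) (0,2) (1,0) (1,1) (1,2) (1,3) (2,0) (2,1) (2,2) (2,3) (3,0)] -> total=14

Answer: 14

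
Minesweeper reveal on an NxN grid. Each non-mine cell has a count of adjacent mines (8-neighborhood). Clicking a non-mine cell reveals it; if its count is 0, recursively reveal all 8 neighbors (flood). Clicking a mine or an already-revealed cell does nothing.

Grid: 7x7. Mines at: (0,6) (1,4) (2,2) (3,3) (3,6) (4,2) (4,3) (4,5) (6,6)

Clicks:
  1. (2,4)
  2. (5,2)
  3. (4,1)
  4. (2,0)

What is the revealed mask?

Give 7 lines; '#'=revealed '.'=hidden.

Click 1 (2,4) count=2: revealed 1 new [(2,4)] -> total=1
Click 2 (5,2) count=2: revealed 1 new [(5,2)] -> total=2
Click 3 (4,1) count=1: revealed 1 new [(4,1)] -> total=3
Click 4 (2,0) count=0: revealed 24 new [(0,0) (0,1) (0,2) (0,3) (1,0) (1,1) (1,2) (1,3) (2,0) (2,1) (3,0) (3,1) (4,0) (5,0) (5,1) (5,3) (5,4) (5,5) (6,0) (6,1) (6,2) (6,3) (6,4) (6,5)] -> total=27

Answer: ####...
####...
##..#..
##.....
##.....
######.
######.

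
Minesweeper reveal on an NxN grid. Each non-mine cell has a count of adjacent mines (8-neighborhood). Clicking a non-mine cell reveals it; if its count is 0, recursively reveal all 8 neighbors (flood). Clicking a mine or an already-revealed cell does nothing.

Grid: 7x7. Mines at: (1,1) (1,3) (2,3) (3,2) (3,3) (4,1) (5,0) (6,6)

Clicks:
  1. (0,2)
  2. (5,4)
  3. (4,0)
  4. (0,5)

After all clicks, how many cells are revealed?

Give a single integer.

Click 1 (0,2) count=2: revealed 1 new [(0,2)] -> total=1
Click 2 (5,4) count=0: revealed 28 new [(0,4) (0,5) (0,6) (1,4) (1,5) (1,6) (2,4) (2,5) (2,6) (3,4) (3,5) (3,6) (4,2) (4,3) (4,4) (4,5) (4,6) (5,1) (5,2) (5,3) (5,4) (5,5) (5,6) (6,1) (6,2) (6,3) (6,4) (6,5)] -> total=29
Click 3 (4,0) count=2: revealed 1 new [(4,0)] -> total=30
Click 4 (0,5) count=0: revealed 0 new [(none)] -> total=30

Answer: 30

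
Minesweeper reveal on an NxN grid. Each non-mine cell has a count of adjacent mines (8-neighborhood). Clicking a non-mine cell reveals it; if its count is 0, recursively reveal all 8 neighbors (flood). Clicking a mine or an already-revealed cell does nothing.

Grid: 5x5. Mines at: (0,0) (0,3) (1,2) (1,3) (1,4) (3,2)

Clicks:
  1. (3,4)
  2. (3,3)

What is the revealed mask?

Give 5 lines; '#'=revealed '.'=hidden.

Click 1 (3,4) count=0: revealed 6 new [(2,3) (2,4) (3,3) (3,4) (4,3) (4,4)] -> total=6
Click 2 (3,3) count=1: revealed 0 new [(none)] -> total=6

Answer: .....
.....
...##
...##
...##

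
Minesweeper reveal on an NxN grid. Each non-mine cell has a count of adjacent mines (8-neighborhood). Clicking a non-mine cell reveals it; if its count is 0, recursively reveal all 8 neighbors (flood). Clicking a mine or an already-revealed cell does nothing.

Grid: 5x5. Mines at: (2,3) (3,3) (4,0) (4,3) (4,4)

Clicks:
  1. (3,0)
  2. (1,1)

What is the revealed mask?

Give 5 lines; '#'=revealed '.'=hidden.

Click 1 (3,0) count=1: revealed 1 new [(3,0)] -> total=1
Click 2 (1,1) count=0: revealed 15 new [(0,0) (0,1) (0,2) (0,3) (0,4) (1,0) (1,1) (1,2) (1,3) (1,4) (2,0) (2,1) (2,2) (3,1) (3,2)] -> total=16

Answer: #####
#####
###..
###..
.....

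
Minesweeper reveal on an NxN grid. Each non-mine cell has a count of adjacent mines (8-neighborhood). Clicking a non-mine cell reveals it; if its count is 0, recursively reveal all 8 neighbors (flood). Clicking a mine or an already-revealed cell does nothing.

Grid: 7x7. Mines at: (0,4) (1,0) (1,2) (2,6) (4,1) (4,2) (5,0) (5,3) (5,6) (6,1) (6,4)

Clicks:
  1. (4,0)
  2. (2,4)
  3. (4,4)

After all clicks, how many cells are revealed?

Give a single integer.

Answer: 13

Derivation:
Click 1 (4,0) count=2: revealed 1 new [(4,0)] -> total=1
Click 2 (2,4) count=0: revealed 12 new [(1,3) (1,4) (1,5) (2,3) (2,4) (2,5) (3,3) (3,4) (3,5) (4,3) (4,4) (4,5)] -> total=13
Click 3 (4,4) count=1: revealed 0 new [(none)] -> total=13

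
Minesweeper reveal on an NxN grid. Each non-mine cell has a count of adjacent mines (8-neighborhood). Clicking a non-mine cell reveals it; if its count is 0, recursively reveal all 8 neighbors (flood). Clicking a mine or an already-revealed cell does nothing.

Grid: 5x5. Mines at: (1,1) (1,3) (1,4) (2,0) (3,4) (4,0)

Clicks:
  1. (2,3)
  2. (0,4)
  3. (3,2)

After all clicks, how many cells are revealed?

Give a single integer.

Answer: 10

Derivation:
Click 1 (2,3) count=3: revealed 1 new [(2,3)] -> total=1
Click 2 (0,4) count=2: revealed 1 new [(0,4)] -> total=2
Click 3 (3,2) count=0: revealed 8 new [(2,1) (2,2) (3,1) (3,2) (3,3) (4,1) (4,2) (4,3)] -> total=10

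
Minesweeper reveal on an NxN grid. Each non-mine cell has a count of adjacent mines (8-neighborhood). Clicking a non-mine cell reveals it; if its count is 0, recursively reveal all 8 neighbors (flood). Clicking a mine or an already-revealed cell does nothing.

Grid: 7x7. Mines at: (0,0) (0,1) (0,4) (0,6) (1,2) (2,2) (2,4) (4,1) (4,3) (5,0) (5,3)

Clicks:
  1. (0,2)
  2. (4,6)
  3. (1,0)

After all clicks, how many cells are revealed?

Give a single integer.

Click 1 (0,2) count=2: revealed 1 new [(0,2)] -> total=1
Click 2 (4,6) count=0: revealed 16 new [(1,5) (1,6) (2,5) (2,6) (3,4) (3,5) (3,6) (4,4) (4,5) (4,6) (5,4) (5,5) (5,6) (6,4) (6,5) (6,6)] -> total=17
Click 3 (1,0) count=2: revealed 1 new [(1,0)] -> total=18

Answer: 18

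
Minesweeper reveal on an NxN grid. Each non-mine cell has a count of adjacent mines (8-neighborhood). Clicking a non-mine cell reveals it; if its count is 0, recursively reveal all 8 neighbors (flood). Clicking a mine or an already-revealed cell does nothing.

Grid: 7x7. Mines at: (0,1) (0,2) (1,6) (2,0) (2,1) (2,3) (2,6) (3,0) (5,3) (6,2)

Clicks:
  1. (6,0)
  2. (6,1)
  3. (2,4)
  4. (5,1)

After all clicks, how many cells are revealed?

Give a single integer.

Click 1 (6,0) count=0: revealed 6 new [(4,0) (4,1) (5,0) (5,1) (6,0) (6,1)] -> total=6
Click 2 (6,1) count=1: revealed 0 new [(none)] -> total=6
Click 3 (2,4) count=1: revealed 1 new [(2,4)] -> total=7
Click 4 (5,1) count=1: revealed 0 new [(none)] -> total=7

Answer: 7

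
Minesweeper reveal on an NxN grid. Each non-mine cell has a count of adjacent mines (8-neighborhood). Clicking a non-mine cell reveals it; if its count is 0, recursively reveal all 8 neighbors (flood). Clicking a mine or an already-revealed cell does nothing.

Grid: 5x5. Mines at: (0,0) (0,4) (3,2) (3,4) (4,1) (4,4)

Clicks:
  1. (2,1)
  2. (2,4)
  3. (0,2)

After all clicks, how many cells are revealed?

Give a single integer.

Click 1 (2,1) count=1: revealed 1 new [(2,1)] -> total=1
Click 2 (2,4) count=1: revealed 1 new [(2,4)] -> total=2
Click 3 (0,2) count=0: revealed 8 new [(0,1) (0,2) (0,3) (1,1) (1,2) (1,3) (2,2) (2,3)] -> total=10

Answer: 10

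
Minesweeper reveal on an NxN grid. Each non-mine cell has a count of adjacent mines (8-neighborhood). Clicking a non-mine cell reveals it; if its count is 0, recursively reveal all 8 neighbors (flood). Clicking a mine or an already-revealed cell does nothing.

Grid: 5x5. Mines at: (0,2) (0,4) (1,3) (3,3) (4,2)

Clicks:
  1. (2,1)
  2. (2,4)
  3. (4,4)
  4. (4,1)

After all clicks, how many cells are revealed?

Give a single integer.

Click 1 (2,1) count=0: revealed 13 new [(0,0) (0,1) (1,0) (1,1) (1,2) (2,0) (2,1) (2,2) (3,0) (3,1) (3,2) (4,0) (4,1)] -> total=13
Click 2 (2,4) count=2: revealed 1 new [(2,4)] -> total=14
Click 3 (4,4) count=1: revealed 1 new [(4,4)] -> total=15
Click 4 (4,1) count=1: revealed 0 new [(none)] -> total=15

Answer: 15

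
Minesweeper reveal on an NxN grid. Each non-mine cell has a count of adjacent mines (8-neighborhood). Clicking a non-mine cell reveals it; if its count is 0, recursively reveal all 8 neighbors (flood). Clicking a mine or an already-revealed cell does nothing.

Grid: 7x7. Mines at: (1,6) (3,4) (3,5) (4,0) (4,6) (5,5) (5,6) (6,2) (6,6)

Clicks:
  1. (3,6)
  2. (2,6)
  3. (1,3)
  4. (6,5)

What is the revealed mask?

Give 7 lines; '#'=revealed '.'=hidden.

Click 1 (3,6) count=2: revealed 1 new [(3,6)] -> total=1
Click 2 (2,6) count=2: revealed 1 new [(2,6)] -> total=2
Click 3 (1,3) count=0: revealed 28 new [(0,0) (0,1) (0,2) (0,3) (0,4) (0,5) (1,0) (1,1) (1,2) (1,3) (1,4) (1,5) (2,0) (2,1) (2,2) (2,3) (2,4) (2,5) (3,0) (3,1) (3,2) (3,3) (4,1) (4,2) (4,3) (5,1) (5,2) (5,3)] -> total=30
Click 4 (6,5) count=3: revealed 1 new [(6,5)] -> total=31

Answer: ######.
######.
#######
####..#
.###...
.###...
.....#.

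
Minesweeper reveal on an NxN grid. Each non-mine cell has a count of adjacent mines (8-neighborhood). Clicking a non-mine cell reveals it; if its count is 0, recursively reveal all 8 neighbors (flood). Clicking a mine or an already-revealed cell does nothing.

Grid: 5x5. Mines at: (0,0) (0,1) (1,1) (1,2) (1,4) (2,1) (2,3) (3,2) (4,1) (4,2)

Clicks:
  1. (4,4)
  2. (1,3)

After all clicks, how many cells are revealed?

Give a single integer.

Answer: 5

Derivation:
Click 1 (4,4) count=0: revealed 4 new [(3,3) (3,4) (4,3) (4,4)] -> total=4
Click 2 (1,3) count=3: revealed 1 new [(1,3)] -> total=5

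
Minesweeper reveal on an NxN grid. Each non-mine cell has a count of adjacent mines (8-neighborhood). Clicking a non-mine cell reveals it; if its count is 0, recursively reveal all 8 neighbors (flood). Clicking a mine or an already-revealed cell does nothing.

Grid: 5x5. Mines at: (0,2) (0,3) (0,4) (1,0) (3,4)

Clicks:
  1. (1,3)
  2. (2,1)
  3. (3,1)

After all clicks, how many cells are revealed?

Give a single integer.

Answer: 15

Derivation:
Click 1 (1,3) count=3: revealed 1 new [(1,3)] -> total=1
Click 2 (2,1) count=1: revealed 1 new [(2,1)] -> total=2
Click 3 (3,1) count=0: revealed 13 new [(1,1) (1,2) (2,0) (2,2) (2,3) (3,0) (3,1) (3,2) (3,3) (4,0) (4,1) (4,2) (4,3)] -> total=15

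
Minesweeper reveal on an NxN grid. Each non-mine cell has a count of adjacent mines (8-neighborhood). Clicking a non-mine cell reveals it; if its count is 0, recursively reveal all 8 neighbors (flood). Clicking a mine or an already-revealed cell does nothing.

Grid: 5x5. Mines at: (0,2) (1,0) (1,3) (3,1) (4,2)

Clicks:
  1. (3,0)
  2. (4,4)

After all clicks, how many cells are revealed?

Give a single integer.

Click 1 (3,0) count=1: revealed 1 new [(3,0)] -> total=1
Click 2 (4,4) count=0: revealed 6 new [(2,3) (2,4) (3,3) (3,4) (4,3) (4,4)] -> total=7

Answer: 7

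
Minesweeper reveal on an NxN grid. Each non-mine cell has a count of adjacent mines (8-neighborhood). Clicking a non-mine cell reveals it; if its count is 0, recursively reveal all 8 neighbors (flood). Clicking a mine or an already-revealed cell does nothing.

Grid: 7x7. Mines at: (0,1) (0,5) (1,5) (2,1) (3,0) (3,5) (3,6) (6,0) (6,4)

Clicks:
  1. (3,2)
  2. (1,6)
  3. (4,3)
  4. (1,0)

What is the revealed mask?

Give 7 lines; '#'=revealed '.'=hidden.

Answer: ..###..
#.###.#
..###..
.####..
.####..
.####..
.###...

Derivation:
Click 1 (3,2) count=1: revealed 1 new [(3,2)] -> total=1
Click 2 (1,6) count=2: revealed 1 new [(1,6)] -> total=2
Click 3 (4,3) count=0: revealed 23 new [(0,2) (0,3) (0,4) (1,2) (1,3) (1,4) (2,2) (2,3) (2,4) (3,1) (3,3) (3,4) (4,1) (4,2) (4,3) (4,4) (5,1) (5,2) (5,3) (5,4) (6,1) (6,2) (6,3)] -> total=25
Click 4 (1,0) count=2: revealed 1 new [(1,0)] -> total=26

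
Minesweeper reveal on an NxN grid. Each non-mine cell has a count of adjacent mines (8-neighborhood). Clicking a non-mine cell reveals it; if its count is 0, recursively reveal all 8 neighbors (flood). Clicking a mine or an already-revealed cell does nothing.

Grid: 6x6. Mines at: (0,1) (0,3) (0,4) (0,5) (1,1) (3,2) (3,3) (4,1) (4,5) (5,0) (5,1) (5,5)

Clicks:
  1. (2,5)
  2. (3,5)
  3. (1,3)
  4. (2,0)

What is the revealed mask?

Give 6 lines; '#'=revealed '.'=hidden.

Click 1 (2,5) count=0: revealed 6 new [(1,4) (1,5) (2,4) (2,5) (3,4) (3,5)] -> total=6
Click 2 (3,5) count=1: revealed 0 new [(none)] -> total=6
Click 3 (1,3) count=2: revealed 1 new [(1,3)] -> total=7
Click 4 (2,0) count=1: revealed 1 new [(2,0)] -> total=8

Answer: ......
...###
#...##
....##
......
......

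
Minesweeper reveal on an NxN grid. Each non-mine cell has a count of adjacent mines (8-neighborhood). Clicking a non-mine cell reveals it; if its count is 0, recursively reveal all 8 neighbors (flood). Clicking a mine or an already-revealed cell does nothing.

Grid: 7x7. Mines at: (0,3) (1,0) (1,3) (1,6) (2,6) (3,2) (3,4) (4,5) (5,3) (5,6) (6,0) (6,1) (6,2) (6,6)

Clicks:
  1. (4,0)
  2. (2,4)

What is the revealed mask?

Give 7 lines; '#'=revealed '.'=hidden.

Answer: .......
.......
##..#..
##.....
##.....
##.....
.......

Derivation:
Click 1 (4,0) count=0: revealed 8 new [(2,0) (2,1) (3,0) (3,1) (4,0) (4,1) (5,0) (5,1)] -> total=8
Click 2 (2,4) count=2: revealed 1 new [(2,4)] -> total=9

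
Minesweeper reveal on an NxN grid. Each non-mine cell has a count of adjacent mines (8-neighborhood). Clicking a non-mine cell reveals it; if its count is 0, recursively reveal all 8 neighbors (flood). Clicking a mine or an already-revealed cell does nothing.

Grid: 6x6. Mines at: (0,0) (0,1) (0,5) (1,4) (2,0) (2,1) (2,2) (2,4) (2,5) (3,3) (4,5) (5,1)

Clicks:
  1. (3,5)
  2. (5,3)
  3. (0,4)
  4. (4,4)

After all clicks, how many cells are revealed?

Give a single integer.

Click 1 (3,5) count=3: revealed 1 new [(3,5)] -> total=1
Click 2 (5,3) count=0: revealed 6 new [(4,2) (4,3) (4,4) (5,2) (5,3) (5,4)] -> total=7
Click 3 (0,4) count=2: revealed 1 new [(0,4)] -> total=8
Click 4 (4,4) count=2: revealed 0 new [(none)] -> total=8

Answer: 8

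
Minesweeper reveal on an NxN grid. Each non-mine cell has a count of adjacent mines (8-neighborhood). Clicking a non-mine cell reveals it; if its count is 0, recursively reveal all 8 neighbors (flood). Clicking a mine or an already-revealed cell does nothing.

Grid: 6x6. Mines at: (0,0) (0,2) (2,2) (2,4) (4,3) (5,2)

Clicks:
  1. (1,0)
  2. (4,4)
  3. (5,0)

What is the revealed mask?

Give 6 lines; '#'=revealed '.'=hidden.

Answer: ......
##....
##....
##....
##..#.
##....

Derivation:
Click 1 (1,0) count=1: revealed 1 new [(1,0)] -> total=1
Click 2 (4,4) count=1: revealed 1 new [(4,4)] -> total=2
Click 3 (5,0) count=0: revealed 9 new [(1,1) (2,0) (2,1) (3,0) (3,1) (4,0) (4,1) (5,0) (5,1)] -> total=11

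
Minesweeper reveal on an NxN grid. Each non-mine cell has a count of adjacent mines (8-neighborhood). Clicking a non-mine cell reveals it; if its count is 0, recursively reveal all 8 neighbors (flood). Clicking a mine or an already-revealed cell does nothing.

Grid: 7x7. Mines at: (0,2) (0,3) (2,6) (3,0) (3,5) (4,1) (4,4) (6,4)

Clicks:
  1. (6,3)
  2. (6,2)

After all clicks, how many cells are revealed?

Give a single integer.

Click 1 (6,3) count=1: revealed 1 new [(6,3)] -> total=1
Click 2 (6,2) count=0: revealed 7 new [(5,0) (5,1) (5,2) (5,3) (6,0) (6,1) (6,2)] -> total=8

Answer: 8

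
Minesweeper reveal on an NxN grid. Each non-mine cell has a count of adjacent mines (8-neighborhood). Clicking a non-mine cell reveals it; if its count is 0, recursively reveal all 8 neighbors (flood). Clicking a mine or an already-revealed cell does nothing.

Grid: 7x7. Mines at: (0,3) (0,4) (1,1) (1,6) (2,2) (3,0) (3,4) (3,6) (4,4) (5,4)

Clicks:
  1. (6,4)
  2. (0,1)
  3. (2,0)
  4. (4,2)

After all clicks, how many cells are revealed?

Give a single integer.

Click 1 (6,4) count=1: revealed 1 new [(6,4)] -> total=1
Click 2 (0,1) count=1: revealed 1 new [(0,1)] -> total=2
Click 3 (2,0) count=2: revealed 1 new [(2,0)] -> total=3
Click 4 (4,2) count=0: revealed 15 new [(3,1) (3,2) (3,3) (4,0) (4,1) (4,2) (4,3) (5,0) (5,1) (5,2) (5,3) (6,0) (6,1) (6,2) (6,3)] -> total=18

Answer: 18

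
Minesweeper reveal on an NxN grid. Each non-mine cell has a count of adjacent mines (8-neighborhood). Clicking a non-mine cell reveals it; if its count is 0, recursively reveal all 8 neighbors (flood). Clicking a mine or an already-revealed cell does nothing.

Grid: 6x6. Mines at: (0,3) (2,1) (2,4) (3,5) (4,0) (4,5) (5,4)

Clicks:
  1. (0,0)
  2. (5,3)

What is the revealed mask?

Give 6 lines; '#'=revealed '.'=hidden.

Answer: ###...
###...
......
......
......
...#..

Derivation:
Click 1 (0,0) count=0: revealed 6 new [(0,0) (0,1) (0,2) (1,0) (1,1) (1,2)] -> total=6
Click 2 (5,3) count=1: revealed 1 new [(5,3)] -> total=7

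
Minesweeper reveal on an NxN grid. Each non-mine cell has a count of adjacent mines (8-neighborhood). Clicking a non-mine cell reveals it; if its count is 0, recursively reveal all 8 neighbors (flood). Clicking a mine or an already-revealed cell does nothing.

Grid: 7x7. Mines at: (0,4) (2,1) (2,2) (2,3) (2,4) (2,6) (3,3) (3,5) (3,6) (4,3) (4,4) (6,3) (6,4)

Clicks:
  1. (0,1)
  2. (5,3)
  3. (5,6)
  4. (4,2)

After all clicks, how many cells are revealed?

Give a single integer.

Answer: 16

Derivation:
Click 1 (0,1) count=0: revealed 8 new [(0,0) (0,1) (0,2) (0,3) (1,0) (1,1) (1,2) (1,3)] -> total=8
Click 2 (5,3) count=4: revealed 1 new [(5,3)] -> total=9
Click 3 (5,6) count=0: revealed 6 new [(4,5) (4,6) (5,5) (5,6) (6,5) (6,6)] -> total=15
Click 4 (4,2) count=2: revealed 1 new [(4,2)] -> total=16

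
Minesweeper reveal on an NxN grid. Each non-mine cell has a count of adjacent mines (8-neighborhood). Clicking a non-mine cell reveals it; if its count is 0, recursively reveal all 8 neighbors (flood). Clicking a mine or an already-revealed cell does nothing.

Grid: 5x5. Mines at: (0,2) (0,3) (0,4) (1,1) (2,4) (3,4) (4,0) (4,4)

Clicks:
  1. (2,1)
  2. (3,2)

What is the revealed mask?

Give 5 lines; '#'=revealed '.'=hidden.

Click 1 (2,1) count=1: revealed 1 new [(2,1)] -> total=1
Click 2 (3,2) count=0: revealed 8 new [(2,2) (2,3) (3,1) (3,2) (3,3) (4,1) (4,2) (4,3)] -> total=9

Answer: .....
.....
.###.
.###.
.###.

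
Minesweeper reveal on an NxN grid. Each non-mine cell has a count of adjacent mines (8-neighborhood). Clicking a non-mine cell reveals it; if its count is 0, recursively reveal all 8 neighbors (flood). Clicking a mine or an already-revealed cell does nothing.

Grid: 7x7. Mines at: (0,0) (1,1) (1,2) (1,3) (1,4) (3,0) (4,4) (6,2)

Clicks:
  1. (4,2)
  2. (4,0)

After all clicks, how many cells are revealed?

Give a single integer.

Answer: 13

Derivation:
Click 1 (4,2) count=0: revealed 12 new [(2,1) (2,2) (2,3) (3,1) (3,2) (3,3) (4,1) (4,2) (4,3) (5,1) (5,2) (5,3)] -> total=12
Click 2 (4,0) count=1: revealed 1 new [(4,0)] -> total=13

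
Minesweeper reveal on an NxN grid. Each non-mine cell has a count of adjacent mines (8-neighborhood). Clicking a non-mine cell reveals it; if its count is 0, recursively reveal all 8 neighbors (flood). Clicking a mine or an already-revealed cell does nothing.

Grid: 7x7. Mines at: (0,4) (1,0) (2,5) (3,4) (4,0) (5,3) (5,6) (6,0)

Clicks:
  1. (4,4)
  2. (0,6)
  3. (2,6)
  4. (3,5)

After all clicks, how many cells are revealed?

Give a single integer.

Answer: 7

Derivation:
Click 1 (4,4) count=2: revealed 1 new [(4,4)] -> total=1
Click 2 (0,6) count=0: revealed 4 new [(0,5) (0,6) (1,5) (1,6)] -> total=5
Click 3 (2,6) count=1: revealed 1 new [(2,6)] -> total=6
Click 4 (3,5) count=2: revealed 1 new [(3,5)] -> total=7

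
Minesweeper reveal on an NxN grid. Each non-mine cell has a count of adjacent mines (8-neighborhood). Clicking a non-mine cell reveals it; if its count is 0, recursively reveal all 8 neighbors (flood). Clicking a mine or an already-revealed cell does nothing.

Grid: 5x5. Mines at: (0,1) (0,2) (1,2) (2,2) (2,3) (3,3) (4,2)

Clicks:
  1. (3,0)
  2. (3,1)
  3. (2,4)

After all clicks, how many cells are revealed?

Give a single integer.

Click 1 (3,0) count=0: revealed 8 new [(1,0) (1,1) (2,0) (2,1) (3,0) (3,1) (4,0) (4,1)] -> total=8
Click 2 (3,1) count=2: revealed 0 new [(none)] -> total=8
Click 3 (2,4) count=2: revealed 1 new [(2,4)] -> total=9

Answer: 9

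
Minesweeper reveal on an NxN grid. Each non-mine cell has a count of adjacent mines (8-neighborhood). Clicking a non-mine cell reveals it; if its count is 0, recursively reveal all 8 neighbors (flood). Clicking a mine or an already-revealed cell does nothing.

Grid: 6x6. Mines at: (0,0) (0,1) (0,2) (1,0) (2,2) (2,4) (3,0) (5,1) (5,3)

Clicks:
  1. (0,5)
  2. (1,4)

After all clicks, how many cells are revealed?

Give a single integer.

Answer: 6

Derivation:
Click 1 (0,5) count=0: revealed 6 new [(0,3) (0,4) (0,5) (1,3) (1,4) (1,5)] -> total=6
Click 2 (1,4) count=1: revealed 0 new [(none)] -> total=6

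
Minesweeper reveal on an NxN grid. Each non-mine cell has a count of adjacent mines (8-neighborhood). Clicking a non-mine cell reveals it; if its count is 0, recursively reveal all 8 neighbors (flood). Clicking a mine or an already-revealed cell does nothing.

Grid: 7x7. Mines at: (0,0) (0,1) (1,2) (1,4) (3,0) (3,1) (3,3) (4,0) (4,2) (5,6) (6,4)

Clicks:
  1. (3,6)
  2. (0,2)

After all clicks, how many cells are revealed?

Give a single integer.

Click 1 (3,6) count=0: revealed 13 new [(0,5) (0,6) (1,5) (1,6) (2,4) (2,5) (2,6) (3,4) (3,5) (3,6) (4,4) (4,5) (4,6)] -> total=13
Click 2 (0,2) count=2: revealed 1 new [(0,2)] -> total=14

Answer: 14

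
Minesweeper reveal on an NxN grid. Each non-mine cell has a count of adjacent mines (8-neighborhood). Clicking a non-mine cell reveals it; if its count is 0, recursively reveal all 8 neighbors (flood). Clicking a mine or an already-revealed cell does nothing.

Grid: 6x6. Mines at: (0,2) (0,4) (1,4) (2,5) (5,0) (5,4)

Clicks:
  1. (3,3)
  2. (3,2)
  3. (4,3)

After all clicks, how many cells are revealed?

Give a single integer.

Answer: 24

Derivation:
Click 1 (3,3) count=0: revealed 24 new [(0,0) (0,1) (1,0) (1,1) (1,2) (1,3) (2,0) (2,1) (2,2) (2,3) (2,4) (3,0) (3,1) (3,2) (3,3) (3,4) (4,0) (4,1) (4,2) (4,3) (4,4) (5,1) (5,2) (5,3)] -> total=24
Click 2 (3,2) count=0: revealed 0 new [(none)] -> total=24
Click 3 (4,3) count=1: revealed 0 new [(none)] -> total=24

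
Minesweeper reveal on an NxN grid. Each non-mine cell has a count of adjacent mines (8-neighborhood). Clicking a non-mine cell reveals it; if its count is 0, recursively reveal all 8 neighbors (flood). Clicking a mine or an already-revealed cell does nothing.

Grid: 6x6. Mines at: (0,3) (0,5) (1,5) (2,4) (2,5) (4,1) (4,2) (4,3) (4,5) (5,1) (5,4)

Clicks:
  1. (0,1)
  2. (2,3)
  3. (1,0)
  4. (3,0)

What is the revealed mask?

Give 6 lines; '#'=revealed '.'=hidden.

Answer: ###...
####..
####..
####..
......
......

Derivation:
Click 1 (0,1) count=0: revealed 15 new [(0,0) (0,1) (0,2) (1,0) (1,1) (1,2) (1,3) (2,0) (2,1) (2,2) (2,3) (3,0) (3,1) (3,2) (3,3)] -> total=15
Click 2 (2,3) count=1: revealed 0 new [(none)] -> total=15
Click 3 (1,0) count=0: revealed 0 new [(none)] -> total=15
Click 4 (3,0) count=1: revealed 0 new [(none)] -> total=15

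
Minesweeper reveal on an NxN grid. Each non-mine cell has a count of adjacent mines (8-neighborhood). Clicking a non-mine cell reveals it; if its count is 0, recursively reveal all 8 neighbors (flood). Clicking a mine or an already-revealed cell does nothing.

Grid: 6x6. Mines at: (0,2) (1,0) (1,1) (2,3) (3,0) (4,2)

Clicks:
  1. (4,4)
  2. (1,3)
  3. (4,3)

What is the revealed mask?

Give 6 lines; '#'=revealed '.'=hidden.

Click 1 (4,4) count=0: revealed 17 new [(0,3) (0,4) (0,5) (1,3) (1,4) (1,5) (2,4) (2,5) (3,3) (3,4) (3,5) (4,3) (4,4) (4,5) (5,3) (5,4) (5,5)] -> total=17
Click 2 (1,3) count=2: revealed 0 new [(none)] -> total=17
Click 3 (4,3) count=1: revealed 0 new [(none)] -> total=17

Answer: ...###
...###
....##
...###
...###
...###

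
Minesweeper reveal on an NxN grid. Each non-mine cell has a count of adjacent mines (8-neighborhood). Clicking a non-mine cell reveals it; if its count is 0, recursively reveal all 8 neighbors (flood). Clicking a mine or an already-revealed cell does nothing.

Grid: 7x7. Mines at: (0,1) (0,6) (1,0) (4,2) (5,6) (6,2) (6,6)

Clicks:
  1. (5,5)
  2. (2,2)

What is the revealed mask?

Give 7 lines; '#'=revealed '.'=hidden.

Answer: ..####.
.######
.######
.######
...####
...###.
...###.

Derivation:
Click 1 (5,5) count=2: revealed 1 new [(5,5)] -> total=1
Click 2 (2,2) count=0: revealed 31 new [(0,2) (0,3) (0,4) (0,5) (1,1) (1,2) (1,3) (1,4) (1,5) (1,6) (2,1) (2,2) (2,3) (2,4) (2,5) (2,6) (3,1) (3,2) (3,3) (3,4) (3,5) (3,6) (4,3) (4,4) (4,5) (4,6) (5,3) (5,4) (6,3) (6,4) (6,5)] -> total=32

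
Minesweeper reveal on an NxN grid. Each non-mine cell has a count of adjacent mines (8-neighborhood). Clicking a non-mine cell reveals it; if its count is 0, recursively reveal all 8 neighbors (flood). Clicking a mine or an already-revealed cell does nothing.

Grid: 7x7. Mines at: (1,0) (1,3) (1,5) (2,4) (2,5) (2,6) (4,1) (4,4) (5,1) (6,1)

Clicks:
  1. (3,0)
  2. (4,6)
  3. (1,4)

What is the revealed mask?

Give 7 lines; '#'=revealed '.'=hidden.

Answer: .......
....#..
.......
#....##
.....##
..#####
..#####

Derivation:
Click 1 (3,0) count=1: revealed 1 new [(3,0)] -> total=1
Click 2 (4,6) count=0: revealed 14 new [(3,5) (3,6) (4,5) (4,6) (5,2) (5,3) (5,4) (5,5) (5,6) (6,2) (6,3) (6,4) (6,5) (6,6)] -> total=15
Click 3 (1,4) count=4: revealed 1 new [(1,4)] -> total=16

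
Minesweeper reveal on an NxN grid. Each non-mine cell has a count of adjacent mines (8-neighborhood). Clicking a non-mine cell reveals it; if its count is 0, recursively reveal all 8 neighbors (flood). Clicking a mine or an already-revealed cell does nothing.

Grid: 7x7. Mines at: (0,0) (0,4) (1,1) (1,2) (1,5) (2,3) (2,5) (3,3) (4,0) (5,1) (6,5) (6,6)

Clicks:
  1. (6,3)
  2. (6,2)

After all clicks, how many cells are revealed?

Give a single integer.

Answer: 9

Derivation:
Click 1 (6,3) count=0: revealed 9 new [(4,2) (4,3) (4,4) (5,2) (5,3) (5,4) (6,2) (6,3) (6,4)] -> total=9
Click 2 (6,2) count=1: revealed 0 new [(none)] -> total=9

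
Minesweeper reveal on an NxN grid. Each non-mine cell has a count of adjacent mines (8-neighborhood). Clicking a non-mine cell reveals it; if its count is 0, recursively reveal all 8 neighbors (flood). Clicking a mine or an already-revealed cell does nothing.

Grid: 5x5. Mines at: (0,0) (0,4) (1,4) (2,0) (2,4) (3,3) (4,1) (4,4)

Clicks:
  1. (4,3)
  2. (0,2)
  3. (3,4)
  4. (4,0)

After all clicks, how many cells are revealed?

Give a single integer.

Click 1 (4,3) count=2: revealed 1 new [(4,3)] -> total=1
Click 2 (0,2) count=0: revealed 9 new [(0,1) (0,2) (0,3) (1,1) (1,2) (1,3) (2,1) (2,2) (2,3)] -> total=10
Click 3 (3,4) count=3: revealed 1 new [(3,4)] -> total=11
Click 4 (4,0) count=1: revealed 1 new [(4,0)] -> total=12

Answer: 12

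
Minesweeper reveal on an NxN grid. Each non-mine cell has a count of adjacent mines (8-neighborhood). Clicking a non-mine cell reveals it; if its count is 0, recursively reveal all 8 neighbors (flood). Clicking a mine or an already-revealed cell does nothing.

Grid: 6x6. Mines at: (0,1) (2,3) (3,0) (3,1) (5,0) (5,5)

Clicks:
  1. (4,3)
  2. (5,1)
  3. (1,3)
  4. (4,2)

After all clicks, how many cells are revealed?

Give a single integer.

Click 1 (4,3) count=0: revealed 11 new [(3,2) (3,3) (3,4) (4,1) (4,2) (4,3) (4,4) (5,1) (5,2) (5,3) (5,4)] -> total=11
Click 2 (5,1) count=1: revealed 0 new [(none)] -> total=11
Click 3 (1,3) count=1: revealed 1 new [(1,3)] -> total=12
Click 4 (4,2) count=1: revealed 0 new [(none)] -> total=12

Answer: 12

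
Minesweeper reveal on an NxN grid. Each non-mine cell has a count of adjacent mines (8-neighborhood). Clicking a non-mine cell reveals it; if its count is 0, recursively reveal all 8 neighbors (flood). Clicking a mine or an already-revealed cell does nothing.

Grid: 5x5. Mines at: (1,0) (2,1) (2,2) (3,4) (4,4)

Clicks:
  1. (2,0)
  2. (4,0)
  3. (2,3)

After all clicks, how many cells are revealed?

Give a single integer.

Answer: 10

Derivation:
Click 1 (2,0) count=2: revealed 1 new [(2,0)] -> total=1
Click 2 (4,0) count=0: revealed 8 new [(3,0) (3,1) (3,2) (3,3) (4,0) (4,1) (4,2) (4,3)] -> total=9
Click 3 (2,3) count=2: revealed 1 new [(2,3)] -> total=10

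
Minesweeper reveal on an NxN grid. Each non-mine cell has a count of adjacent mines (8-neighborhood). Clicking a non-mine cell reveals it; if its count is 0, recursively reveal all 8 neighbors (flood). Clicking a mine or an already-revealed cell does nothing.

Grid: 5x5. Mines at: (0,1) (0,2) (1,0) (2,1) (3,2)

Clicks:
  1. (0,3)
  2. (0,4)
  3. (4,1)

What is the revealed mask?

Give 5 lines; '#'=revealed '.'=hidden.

Click 1 (0,3) count=1: revealed 1 new [(0,3)] -> total=1
Click 2 (0,4) count=0: revealed 9 new [(0,4) (1,3) (1,4) (2,3) (2,4) (3,3) (3,4) (4,3) (4,4)] -> total=10
Click 3 (4,1) count=1: revealed 1 new [(4,1)] -> total=11

Answer: ...##
...##
...##
...##
.#.##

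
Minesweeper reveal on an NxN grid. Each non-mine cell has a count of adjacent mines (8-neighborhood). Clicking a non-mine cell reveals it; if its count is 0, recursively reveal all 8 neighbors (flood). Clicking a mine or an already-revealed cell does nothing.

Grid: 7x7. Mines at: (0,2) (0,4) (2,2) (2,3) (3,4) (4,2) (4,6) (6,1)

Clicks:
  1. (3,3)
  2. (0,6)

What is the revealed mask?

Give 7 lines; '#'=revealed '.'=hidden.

Click 1 (3,3) count=4: revealed 1 new [(3,3)] -> total=1
Click 2 (0,6) count=0: revealed 8 new [(0,5) (0,6) (1,5) (1,6) (2,5) (2,6) (3,5) (3,6)] -> total=9

Answer: .....##
.....##
.....##
...#.##
.......
.......
.......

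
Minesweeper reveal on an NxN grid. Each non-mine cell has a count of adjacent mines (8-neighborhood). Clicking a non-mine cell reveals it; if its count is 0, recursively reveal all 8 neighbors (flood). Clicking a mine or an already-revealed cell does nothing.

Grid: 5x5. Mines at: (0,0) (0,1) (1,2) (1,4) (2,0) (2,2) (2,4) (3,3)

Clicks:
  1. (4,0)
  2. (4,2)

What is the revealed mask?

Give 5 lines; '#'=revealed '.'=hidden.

Click 1 (4,0) count=0: revealed 6 new [(3,0) (3,1) (3,2) (4,0) (4,1) (4,2)] -> total=6
Click 2 (4,2) count=1: revealed 0 new [(none)] -> total=6

Answer: .....
.....
.....
###..
###..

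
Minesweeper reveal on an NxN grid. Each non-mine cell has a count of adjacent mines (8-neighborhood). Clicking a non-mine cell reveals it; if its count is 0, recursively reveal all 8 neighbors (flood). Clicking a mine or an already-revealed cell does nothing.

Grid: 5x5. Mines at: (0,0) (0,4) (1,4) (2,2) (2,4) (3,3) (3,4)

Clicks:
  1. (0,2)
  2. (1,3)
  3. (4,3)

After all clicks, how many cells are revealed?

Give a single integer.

Click 1 (0,2) count=0: revealed 6 new [(0,1) (0,2) (0,3) (1,1) (1,2) (1,3)] -> total=6
Click 2 (1,3) count=4: revealed 0 new [(none)] -> total=6
Click 3 (4,3) count=2: revealed 1 new [(4,3)] -> total=7

Answer: 7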